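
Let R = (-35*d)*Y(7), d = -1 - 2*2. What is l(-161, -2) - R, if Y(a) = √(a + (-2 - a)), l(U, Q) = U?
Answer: -161 - 175*I*√2 ≈ -161.0 - 247.49*I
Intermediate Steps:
d = -5 (d = -1 - 4 = -5)
Y(a) = I*√2 (Y(a) = √(-2) = I*√2)
R = 175*I*√2 (R = (-35*(-5))*(I*√2) = 175*(I*√2) = 175*I*√2 ≈ 247.49*I)
l(-161, -2) - R = -161 - 175*I*√2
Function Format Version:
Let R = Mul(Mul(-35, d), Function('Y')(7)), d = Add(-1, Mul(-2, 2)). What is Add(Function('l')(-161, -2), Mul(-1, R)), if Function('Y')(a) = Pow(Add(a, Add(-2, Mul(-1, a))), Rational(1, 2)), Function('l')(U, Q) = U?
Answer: Add(-161, Mul(-175, I, Pow(2, Rational(1, 2)))) ≈ Add(-161.00, Mul(-247.49, I))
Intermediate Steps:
d = -5 (d = Add(-1, -4) = -5)
Function('Y')(a) = Mul(I, Pow(2, Rational(1, 2))) (Function('Y')(a) = Pow(-2, Rational(1, 2)) = Mul(I, Pow(2, Rational(1, 2))))
R = Mul(175, I, Pow(2, Rational(1, 2))) (R = Mul(Mul(-35, -5), Mul(I, Pow(2, Rational(1, 2)))) = Mul(175, Mul(I, Pow(2, Rational(1, 2)))) = Mul(175, I, Pow(2, Rational(1, 2))) ≈ Mul(247.49, I))
Add(Function('l')(-161, -2), Mul(-1, R)) = Add(-161, Mul(-1, Mul(175, I, Pow(2, Rational(1, 2))))) = Add(-161, Mul(-175, I, Pow(2, Rational(1, 2))))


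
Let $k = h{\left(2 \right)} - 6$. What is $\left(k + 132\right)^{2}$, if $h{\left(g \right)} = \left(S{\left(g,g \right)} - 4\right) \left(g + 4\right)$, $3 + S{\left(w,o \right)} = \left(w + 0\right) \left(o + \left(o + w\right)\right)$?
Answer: $24336$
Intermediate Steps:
$S{\left(w,o \right)} = -3 + w \left(w + 2 o\right)$ ($S{\left(w,o \right)} = -3 + \left(w + 0\right) \left(o + \left(o + w\right)\right) = -3 + w \left(w + 2 o\right)$)
$h{\left(g \right)} = \left(-7 + 3 g^{2}\right) \left(4 + g\right)$ ($h{\left(g \right)} = \left(\left(-3 + g^{2} + 2 g g\right) - 4\right) \left(g + 4\right) = \left(\left(-3 + g^{2} + 2 g^{2}\right) - 4\right) \left(4 + g\right) = \left(\left(-3 + 3 g^{2}\right) - 4\right) \left(4 + g\right) = \left(-7 + 3 g^{2}\right) \left(4 + g\right)$)
$k = 24$ ($k = \left(-28 - 14 + 3 \cdot 2^{3} + 12 \cdot 2^{2}\right) - 6 = \left(-28 - 14 + 3 \cdot 8 + 12 \cdot 4\right) - 6 = \left(-28 - 14 + 24 + 48\right) - 6 = 30 - 6 = 24$)
$\left(k + 132\right)^{2} = \left(24 + 132\right)^{2} = 156^{2} = 24336$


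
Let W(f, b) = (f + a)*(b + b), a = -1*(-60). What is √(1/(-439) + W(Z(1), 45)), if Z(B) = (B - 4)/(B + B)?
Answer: √1014675626/439 ≈ 72.560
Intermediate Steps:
a = 60
Z(B) = (-4 + B)/(2*B) (Z(B) = (-4 + B)/((2*B)) = (-4 + B)*(1/(2*B)) = (-4 + B)/(2*B))
W(f, b) = 2*b*(60 + f) (W(f, b) = (f + 60)*(b + b) = (60 + f)*(2*b) = 2*b*(60 + f))
√(1/(-439) + W(Z(1), 45)) = √(1/(-439) + 2*45*(60 + (½)*(-4 + 1)/1)) = √(-1/439 + 2*45*(60 + (½)*1*(-3))) = √(-1/439 + 2*45*(60 - 3/2)) = √(-1/439 + 2*45*(117/2)) = √(-1/439 + 5265) = √(2311334/439) = √1014675626/439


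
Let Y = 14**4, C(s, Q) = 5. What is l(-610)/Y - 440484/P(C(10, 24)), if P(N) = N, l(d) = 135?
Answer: -16921632669/192080 ≈ -88097.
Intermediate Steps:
Y = 38416
l(-610)/Y - 440484/P(C(10, 24)) = 135/38416 - 440484/5 = -16921632669/192080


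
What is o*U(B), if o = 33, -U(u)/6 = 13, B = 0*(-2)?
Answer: -2574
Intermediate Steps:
B = 0
U(u) = -78 (U(u) = -6*13 = -78)
o*U(B) = 33*(-78) = -2574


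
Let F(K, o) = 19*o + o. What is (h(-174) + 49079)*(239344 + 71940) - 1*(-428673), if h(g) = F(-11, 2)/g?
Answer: 1329174215803/87 ≈ 1.5278e+10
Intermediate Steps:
F(K, o) = 20*o
h(g) = 40/g (h(g) = (20*2)/g = 40/g)
(h(-174) + 49079)*(239344 + 71940) - 1*(-428673) = (40/(-174) + 49079)*(239344 + 71940) - 1*(-428673) = (40*(-1/174) + 49079)*311284 + 428673 = (-20/87 + 49079)*311284 + 428673 = (4269853/87)*311284 + 428673 = 1329136921252/87 + 428673 = 1329174215803/87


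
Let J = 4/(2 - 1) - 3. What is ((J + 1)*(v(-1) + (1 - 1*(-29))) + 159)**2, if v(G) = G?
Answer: 47089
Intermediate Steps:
J = 1 (J = 4/1 - 3 = 4*1 - 3 = 4 - 3 = 1)
((J + 1)*(v(-1) + (1 - 1*(-29))) + 159)**2 = ((1 + 1)*(-1 + (1 - 1*(-29))) + 159)**2 = (2*(-1 + (1 + 29)) + 159)**2 = (2*(-1 + 30) + 159)**2 = (2*29 + 159)**2 = (58 + 159)**2 = 217**2 = 47089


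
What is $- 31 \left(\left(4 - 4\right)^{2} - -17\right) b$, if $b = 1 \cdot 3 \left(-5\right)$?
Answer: $7905$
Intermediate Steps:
$b = -15$ ($b = 3 \left(-5\right) = -15$)
$- 31 \left(\left(4 - 4\right)^{2} - -17\right) b = - 31 \left(\left(4 - 4\right)^{2} - -17\right) \left(-15\right) = - 31 \left(0^{2} + 17\right) \left(-15\right) = - 31 \left(0 + 17\right) \left(-15\right) = \left(-31\right) 17 \left(-15\right) = \left(-527\right) \left(-15\right) = 7905$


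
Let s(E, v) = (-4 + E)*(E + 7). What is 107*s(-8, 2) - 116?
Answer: 1168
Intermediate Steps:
s(E, v) = (-4 + E)*(7 + E)
107*s(-8, 2) - 116 = 107*(-28 + (-8)² + 3*(-8)) - 116 = 107*(-28 + 64 - 24) - 116 = 107*12 - 116 = 1284 - 116 = 1168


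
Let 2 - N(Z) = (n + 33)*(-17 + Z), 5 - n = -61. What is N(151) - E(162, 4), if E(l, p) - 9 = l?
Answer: -13435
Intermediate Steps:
n = 66 (n = 5 - 1*(-61) = 5 + 61 = 66)
E(l, p) = 9 + l
N(Z) = 1685 - 99*Z (N(Z) = 2 - (66 + 33)*(-17 + Z) = 2 - 99*(-17 + Z) = 2 - (-1683 + 99*Z) = 2 + (1683 - 99*Z) = 1685 - 99*Z)
N(151) - E(162, 4) = (1685 - 99*151) - (9 + 162) = (1685 - 14949) - 1*171 = -13264 - 171 = -13435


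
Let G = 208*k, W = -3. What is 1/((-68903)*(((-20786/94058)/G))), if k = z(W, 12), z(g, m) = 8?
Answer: 78256256/716108879 ≈ 0.10928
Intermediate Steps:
k = 8
G = 1664 (G = 208*8 = 1664)
1/((-68903)*(((-20786/94058)/G))) = 1/((-68903)*((-20786/94058/1664))) = -1/(68903*(-20786*1/94058*(1/1664))) = -1/(68903*((-10393/47029*1/1664))) = -1/(68903*(-10393/78256256)) = -1/68903*(-78256256/10393) = 78256256/716108879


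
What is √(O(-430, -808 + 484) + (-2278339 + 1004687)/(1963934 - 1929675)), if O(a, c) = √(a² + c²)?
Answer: √(-43634043868 + 2347358162*√72469)/34259 ≈ 22.388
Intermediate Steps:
√(O(-430, -808 + 484) + (-2278339 + 1004687)/(1963934 - 1929675)) = √(√((-430)² + (-808 + 484)²) + (-2278339 + 1004687)/(1963934 - 1929675)) = √(√(184900 + (-324)²) - 1273652/34259) = √(√(184900 + 104976) - 1273652*1/34259) = √(√289876 - 1273652/34259) = √(2*√72469 - 1273652/34259) = √(-1273652/34259 + 2*√72469)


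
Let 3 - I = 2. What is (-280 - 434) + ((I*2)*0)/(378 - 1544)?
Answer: -714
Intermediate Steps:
I = 1 (I = 3 - 1*2 = 3 - 2 = 1)
(-280 - 434) + ((I*2)*0)/(378 - 1544) = (-280 - 434) + ((1*2)*0)/(378 - 1544) = -714 + (2*0)/(-1166) = -714 - 1/1166*0 = -714 + 0 = -714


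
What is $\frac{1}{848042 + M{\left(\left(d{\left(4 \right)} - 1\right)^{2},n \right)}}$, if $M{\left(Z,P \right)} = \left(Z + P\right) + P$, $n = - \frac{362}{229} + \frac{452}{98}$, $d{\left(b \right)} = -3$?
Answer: $\frac{11221}{9516126850} \approx 1.1792 \cdot 10^{-6}$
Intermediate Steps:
$n = \frac{34016}{11221}$ ($n = \left(-362\right) \frac{1}{229} + 452 \cdot \frac{1}{98} = - \frac{362}{229} + \frac{226}{49} = \frac{34016}{11221} \approx 3.0315$)
$M{\left(Z,P \right)} = Z + 2 P$ ($M{\left(Z,P \right)} = \left(P + Z\right) + P = Z + 2 P$)
$\frac{1}{848042 + M{\left(\left(d{\left(4 \right)} - 1\right)^{2},n \right)}} = \frac{1}{848042 + \left(\left(-3 - 1\right)^{2} + 2 \cdot \frac{34016}{11221}\right)} = \frac{1}{848042 + \left(\left(-4\right)^{2} + \frac{68032}{11221}\right)} = \frac{1}{848042 + \left(16 + \frac{68032}{11221}\right)} = \frac{1}{848042 + \frac{247568}{11221}} = \frac{1}{\frac{9516126850}{11221}} = \frac{11221}{9516126850}$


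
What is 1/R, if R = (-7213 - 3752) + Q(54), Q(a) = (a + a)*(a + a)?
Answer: 1/699 ≈ 0.0014306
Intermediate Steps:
Q(a) = 4*a² (Q(a) = (2*a)*(2*a) = 4*a²)
R = 699 (R = (-7213 - 3752) + 4*54² = -10965 + 4*2916 = -10965 + 11664 = 699)
1/R = 1/699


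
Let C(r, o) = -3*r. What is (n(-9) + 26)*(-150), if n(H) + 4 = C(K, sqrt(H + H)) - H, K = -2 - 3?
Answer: -6900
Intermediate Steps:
K = -5
n(H) = 11 - H (n(H) = -4 + (-3*(-5) - H) = -4 + (15 - H) = 11 - H)
(n(-9) + 26)*(-150) = ((11 - 1*(-9)) + 26)*(-150) = ((11 + 9) + 26)*(-150) = (20 + 26)*(-150) = 46*(-150) = -6900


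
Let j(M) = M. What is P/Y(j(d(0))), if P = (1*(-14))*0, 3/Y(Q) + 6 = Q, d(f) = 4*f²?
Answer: 0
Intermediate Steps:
Y(Q) = 3/(-6 + Q)
P = 0 (P = -14*0 = 0)
P/Y(j(d(0))) = 0/((3/(-6 + 4*0²))) = 0/((3/(-6 + 4*0))) = 0/((3/(-6 + 0))) = 0/((3/(-6))) = 0/((3*(-⅙))) = 0/(-½) = 0*(-2) = 0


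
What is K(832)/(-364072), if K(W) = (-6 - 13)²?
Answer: -361/364072 ≈ -0.00099156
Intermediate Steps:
K(W) = 361 (K(W) = (-19)² = 361)
K(832)/(-364072) = 361/(-364072) = 361*(-1/364072) = -361/364072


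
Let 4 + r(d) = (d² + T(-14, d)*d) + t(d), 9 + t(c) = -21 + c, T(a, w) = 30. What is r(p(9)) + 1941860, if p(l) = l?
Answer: 1942186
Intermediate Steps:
t(c) = -30 + c (t(c) = -9 + (-21 + c) = -30 + c)
r(d) = -34 + d² + 31*d (r(d) = -4 + ((d² + 30*d) + (-30 + d)) = -4 + (-30 + d² + 31*d) = -34 + d² + 31*d)
r(p(9)) + 1941860 = (-34 + 9² + 31*9) + 1941860 = (-34 + 81 + 279) + 1941860 = 326 + 1941860 = 1942186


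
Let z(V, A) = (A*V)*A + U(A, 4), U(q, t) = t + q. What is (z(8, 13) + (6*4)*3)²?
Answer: 2076481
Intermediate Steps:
U(q, t) = q + t
z(V, A) = 4 + A + V*A² (z(V, A) = (A*V)*A + (A + 4) = V*A² + (4 + A) = 4 + A + V*A²)
(z(8, 13) + (6*4)*3)² = ((4 + 13 + 8*13²) + (6*4)*3)² = ((4 + 13 + 8*169) + 24*3)² = ((4 + 13 + 1352) + 72)² = (1369 + 72)² = 1441² = 2076481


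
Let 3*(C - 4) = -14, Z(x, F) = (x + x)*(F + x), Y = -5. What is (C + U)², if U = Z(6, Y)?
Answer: 1156/9 ≈ 128.44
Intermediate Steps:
Z(x, F) = 2*x*(F + x) (Z(x, F) = (2*x)*(F + x) = 2*x*(F + x))
U = 12 (U = 2*6*(-5 + 6) = 2*6*1 = 12)
C = -⅔ (C = 4 + (⅓)*(-14) = 4 - 14/3 = -⅔ ≈ -0.66667)
(C + U)² = (-⅔ + 12)² = (34/3)² = 1156/9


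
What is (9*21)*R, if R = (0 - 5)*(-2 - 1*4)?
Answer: 5670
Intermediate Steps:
R = 30 (R = -5*(-2 - 4) = -5*(-6) = 30)
(9*21)*R = (9*21)*30 = 189*30 = 5670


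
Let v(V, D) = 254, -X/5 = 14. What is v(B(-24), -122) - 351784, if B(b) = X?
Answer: -351530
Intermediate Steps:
X = -70 (X = -5*14 = -70)
B(b) = -70
v(B(-24), -122) - 351784 = 254 - 351784 = -351530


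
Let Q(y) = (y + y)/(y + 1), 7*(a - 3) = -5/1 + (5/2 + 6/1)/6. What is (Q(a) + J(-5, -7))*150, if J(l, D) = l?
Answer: -157050/293 ≈ -536.01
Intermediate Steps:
a = 209/84 (a = 3 + (-5/1 + (5/2 + 6/1)/6)/7 = 3 + (-5*1 + (5*(1/2) + 6*1)*(1/6))/7 = 3 + (-5 + (5/2 + 6)*(1/6))/7 = 3 + (-5 + (17/2)*(1/6))/7 = 3 + (-5 + 17/12)/7 = 3 + (1/7)*(-43/12) = 3 - 43/84 = 209/84 ≈ 2.4881)
Q(y) = 2*y/(1 + y) (Q(y) = (2*y)/(1 + y) = 2*y/(1 + y))
(Q(a) + J(-5, -7))*150 = (2*(209/84)/(1 + 209/84) - 5)*150 = (2*(209/84)/(293/84) - 5)*150 = (2*(209/84)*(84/293) - 5)*150 = (418/293 - 5)*150 = -1047/293*150 = -157050/293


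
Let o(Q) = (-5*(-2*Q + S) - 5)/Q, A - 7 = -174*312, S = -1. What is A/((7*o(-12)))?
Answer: -54281/70 ≈ -775.44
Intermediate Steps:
A = -54281 (A = 7 - 174*312 = 7 - 54288 = -54281)
o(Q) = 10 (o(Q) = (-5*(-2*Q - 1) - 5)/Q = (-5*(-1 - 2*Q) - 5)/Q = ((5 + 10*Q) - 5)/Q = (10*Q)/Q = 10)
A/((7*o(-12))) = -54281/(7*10) = -54281/70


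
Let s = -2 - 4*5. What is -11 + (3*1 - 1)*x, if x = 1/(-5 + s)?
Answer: -299/27 ≈ -11.074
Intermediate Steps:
s = -22 (s = -2 - 20 = -22)
x = -1/27 (x = 1/(-5 - 22) = 1/(-27) = -1/27 ≈ -0.037037)
-11 + (3*1 - 1)*x = -11 + (3*1 - 1)*(-1/27) = -11 + (3 - 1)*(-1/27) = -11 + 2*(-1/27) = -11 - 2/27 = -299/27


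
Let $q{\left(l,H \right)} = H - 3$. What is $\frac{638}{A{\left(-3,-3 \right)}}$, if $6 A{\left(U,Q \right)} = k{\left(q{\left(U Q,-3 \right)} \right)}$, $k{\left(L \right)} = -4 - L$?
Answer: $1914$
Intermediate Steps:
$q{\left(l,H \right)} = -3 + H$ ($q{\left(l,H \right)} = H - 3 = -3 + H$)
$A{\left(U,Q \right)} = \frac{1}{3}$ ($A{\left(U,Q \right)} = \frac{-4 - \left(-3 - 3\right)}{6} = \frac{-4 - -6}{6} = \frac{-4 + 6}{6} = \frac{1}{6} \cdot 2 = \frac{1}{3}$)
$\frac{638}{A{\left(-3,-3 \right)}} = 638 \frac{1}{\frac{1}{3}} = 638 \cdot 3 = 1914$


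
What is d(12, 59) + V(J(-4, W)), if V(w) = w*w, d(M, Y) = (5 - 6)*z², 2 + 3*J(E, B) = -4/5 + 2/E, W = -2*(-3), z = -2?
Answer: -279/100 ≈ -2.7900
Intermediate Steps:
W = 6
J(E, B) = -14/15 + 2/(3*E) (J(E, B) = -⅔ + (-4/5 + 2/E)/3 = -⅔ + (-4*⅕ + 2/E)/3 = -⅔ + (-⅘ + 2/E)/3 = -⅔ + (-4/15 + 2/(3*E)) = -14/15 + 2/(3*E))
d(M, Y) = -4 (d(M, Y) = (5 - 6)*(-2)² = -1*4 = -4)
V(w) = w²
d(12, 59) + V(J(-4, W)) = -4 + ((2/15)*(5 - 7*(-4))/(-4))² = -4 + ((2/15)*(-¼)*(5 + 28))² = -4 + ((2/15)*(-¼)*33)² = -4 + (-11/10)² = -4 + 121/100 = -279/100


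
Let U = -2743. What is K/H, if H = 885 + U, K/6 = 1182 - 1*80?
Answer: -3306/929 ≈ -3.5587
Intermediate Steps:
K = 6612 (K = 6*(1182 - 1*80) = 6*(1182 - 80) = 6*1102 = 6612)
H = -1858 (H = 885 - 2743 = -1858)
K/H = 6612/(-1858) = 6612*(-1/1858) = -3306/929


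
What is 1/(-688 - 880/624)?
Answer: -39/26887 ≈ -0.0014505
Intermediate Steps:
1/(-688 - 880/624) = 1/(-688 - 880*1/624) = 1/(-688 - 55/39) = 1/(-26887/39) = -39/26887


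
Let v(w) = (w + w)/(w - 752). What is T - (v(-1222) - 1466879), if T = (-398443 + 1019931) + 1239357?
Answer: 69882178/21 ≈ 3.3277e+6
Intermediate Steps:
v(w) = 2*w/(-752 + w) (v(w) = (2*w)/(-752 + w) = 2*w/(-752 + w))
T = 1860845 (T = 621488 + 1239357 = 1860845)
T - (v(-1222) - 1466879) = 1860845 - (2*(-1222)/(-752 - 1222) - 1466879) = 1860845 - (2*(-1222)/(-1974) - 1466879) = 1860845 - (2*(-1222)*(-1/1974) - 1466879) = 1860845 - (26/21 - 1466879) = 1860845 - 1*(-30804433/21) = 1860845 + 30804433/21 = 69882178/21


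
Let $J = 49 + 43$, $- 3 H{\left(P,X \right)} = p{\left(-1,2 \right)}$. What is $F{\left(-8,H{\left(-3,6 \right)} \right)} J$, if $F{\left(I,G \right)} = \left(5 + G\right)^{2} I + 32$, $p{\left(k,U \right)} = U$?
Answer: $- \frac{97888}{9} \approx -10876.0$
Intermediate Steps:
$H{\left(P,X \right)} = - \frac{2}{3}$ ($H{\left(P,X \right)} = \left(- \frac{1}{3}\right) 2 = - \frac{2}{3}$)
$J = 92$
$F{\left(I,G \right)} = 32 + I \left(5 + G\right)^{2}$ ($F{\left(I,G \right)} = I \left(5 + G\right)^{2} + 32 = 32 + I \left(5 + G\right)^{2}$)
$F{\left(-8,H{\left(-3,6 \right)} \right)} J = \left(32 - 8 \left(5 - \frac{2}{3}\right)^{2}\right) 92 = \left(32 - 8 \left(\frac{13}{3}\right)^{2}\right) 92 = \left(32 - \frac{1352}{9}\right) 92 = \left(- \frac{1064}{9}\right) 92 = - \frac{97888}{9}$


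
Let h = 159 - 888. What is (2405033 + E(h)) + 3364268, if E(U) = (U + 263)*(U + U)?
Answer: 6448729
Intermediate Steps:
h = -729
E(U) = 2*U*(263 + U) (E(U) = (263 + U)*(2*U) = 2*U*(263 + U))
(2405033 + E(h)) + 3364268 = (2405033 + 2*(-729)*(263 - 729)) + 3364268 = (2405033 + 2*(-729)*(-466)) + 3364268 = (2405033 + 679428) + 3364268 = 3084461 + 3364268 = 6448729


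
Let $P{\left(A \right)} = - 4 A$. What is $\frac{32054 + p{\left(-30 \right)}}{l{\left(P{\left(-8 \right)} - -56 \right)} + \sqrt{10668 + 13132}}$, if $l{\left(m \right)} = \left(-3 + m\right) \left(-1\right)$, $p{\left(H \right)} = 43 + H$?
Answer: $\frac{10689}{65} + \frac{21378 \sqrt{238}}{1105} \approx 462.91$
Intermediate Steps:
$l{\left(m \right)} = 3 - m$
$\frac{32054 + p{\left(-30 \right)}}{l{\left(P{\left(-8 \right)} - -56 \right)} + \sqrt{10668 + 13132}} = \frac{32054 + \left(43 - 30\right)}{\left(3 - \left(\left(-4\right) \left(-8\right) - -56\right)\right) + \sqrt{10668 + 13132}} = \frac{32054 + 13}{\left(3 - \left(32 + 56\right)\right) + \sqrt{23800}} = \frac{32067}{\left(3 - 88\right) + 10 \sqrt{238}} = \frac{32067}{-85 + 10 \sqrt{238}}$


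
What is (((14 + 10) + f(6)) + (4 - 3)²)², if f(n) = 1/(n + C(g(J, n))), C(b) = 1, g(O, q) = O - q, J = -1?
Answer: 30976/49 ≈ 632.16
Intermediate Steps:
f(n) = 1/(1 + n) (f(n) = 1/(n + 1) = 1/(1 + n))
(((14 + 10) + f(6)) + (4 - 3)²)² = (((14 + 10) + 1/(1 + 6)) + (4 - 3)²)² = ((24 + 1/7) + 1²)² = ((24 + ⅐) + 1)² = (169/7 + 1)² = (176/7)² = 30976/49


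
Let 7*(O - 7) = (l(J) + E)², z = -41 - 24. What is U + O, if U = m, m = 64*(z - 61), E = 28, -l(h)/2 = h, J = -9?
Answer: -54283/7 ≈ -7754.7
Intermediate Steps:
l(h) = -2*h
z = -65
m = -8064 (m = 64*(-65 - 61) = 64*(-126) = -8064)
O = 2165/7 (O = 7 + (-2*(-9) + 28)²/7 = 7 + (18 + 28)²/7 = 7 + (⅐)*46² = 7 + (⅐)*2116 = 7 + 2116/7 = 2165/7 ≈ 309.29)
U = -8064
U + O = -8064 + 2165/7 = -54283/7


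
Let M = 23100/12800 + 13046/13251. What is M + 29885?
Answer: 50693516149/1696128 ≈ 29888.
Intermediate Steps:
M = 4730869/1696128 (M = 23100*(1/12800) + 13046*(1/13251) = 231/128 + 13046/13251 = 4730869/1696128 ≈ 2.7892)
M + 29885 = 4730869/1696128 + 29885 = 50693516149/1696128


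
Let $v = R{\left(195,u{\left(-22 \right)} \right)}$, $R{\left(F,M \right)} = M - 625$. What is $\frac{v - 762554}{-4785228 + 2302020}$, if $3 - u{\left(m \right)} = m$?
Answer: $\frac{54511}{177372} \approx 0.30733$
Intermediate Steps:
$u{\left(m \right)} = 3 - m$
$R{\left(F,M \right)} = -625 + M$
$v = -600$ ($v = -625 + \left(3 - -22\right) = -625 + \left(3 + 22\right) = -625 + 25 = -600$)
$\frac{v - 762554}{-4785228 + 2302020} = \frac{-600 - 762554}{-4785228 + 2302020} = - \frac{763154}{-2483208} = \left(-763154\right) \left(- \frac{1}{2483208}\right) = \frac{54511}{177372}$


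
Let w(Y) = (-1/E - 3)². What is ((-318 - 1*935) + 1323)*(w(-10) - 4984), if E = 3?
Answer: -3132920/9 ≈ -3.4810e+5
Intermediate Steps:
w(Y) = 100/9 (w(Y) = (-1/3 - 3)² = (-1*⅓ - 3)² = (-⅓ - 3)² = (-10/3)² = 100/9)
((-318 - 1*935) + 1323)*(w(-10) - 4984) = ((-318 - 1*935) + 1323)*(100/9 - 4984) = ((-318 - 935) + 1323)*(-44756/9) = (-1253 + 1323)*(-44756/9) = 70*(-44756/9) = -3132920/9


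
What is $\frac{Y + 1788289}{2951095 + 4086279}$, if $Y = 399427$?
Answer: $\frac{1093858}{3518687} \approx 0.31087$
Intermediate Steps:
$\frac{Y + 1788289}{2951095 + 4086279} = \frac{399427 + 1788289}{2951095 + 4086279} = \frac{2187716}{7037374} = 2187716 \cdot \frac{1}{7037374} = \frac{1093858}{3518687}$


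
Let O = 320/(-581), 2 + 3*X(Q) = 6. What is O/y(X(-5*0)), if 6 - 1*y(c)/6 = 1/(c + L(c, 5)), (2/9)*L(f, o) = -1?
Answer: -76/5229 ≈ -0.014534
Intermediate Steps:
X(Q) = 4/3 (X(Q) = -⅔ + (⅓)*6 = -⅔ + 2 = 4/3)
L(f, o) = -9/2 (L(f, o) = (9/2)*(-1) = -9/2)
O = -320/581 (O = 320*(-1/581) = -320/581 ≈ -0.55077)
y(c) = 36 - 6/(-9/2 + c) (y(c) = 36 - 6/(c - 9/2) = 36 - 6/(-9/2 + c))
O/y(X(-5*0)) = -320*(-9 + 2*(4/3))/(24*(-14 + 3*(4/3)))/581 = -320*(-9 + 8/3)/(24*(-14 + 4))/581 = -320/(581*(24*(-10)/(-19/3))) = -320/(581*(24*(-3/19)*(-10))) = -320/(581*720/19) = -320/581*19/720 = -76/5229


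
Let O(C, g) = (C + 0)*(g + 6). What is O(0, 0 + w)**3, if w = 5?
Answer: 0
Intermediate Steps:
O(C, g) = C*(6 + g)
O(0, 0 + w)**3 = (0*(6 + (0 + 5)))**3 = (0*(6 + 5))**3 = (0*11)**3 = 0**3 = 0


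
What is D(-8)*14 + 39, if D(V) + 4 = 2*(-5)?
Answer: -157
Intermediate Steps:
D(V) = -14 (D(V) = -4 + 2*(-5) = -4 - 10 = -14)
D(-8)*14 + 39 = -14*14 + 39 = -196 + 39 = -157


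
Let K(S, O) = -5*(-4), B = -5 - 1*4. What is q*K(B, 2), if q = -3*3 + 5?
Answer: -80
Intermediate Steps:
B = -9 (B = -5 - 4 = -9)
q = -4 (q = -9 + 5 = -4)
K(S, O) = 20
q*K(B, 2) = -4*20 = -80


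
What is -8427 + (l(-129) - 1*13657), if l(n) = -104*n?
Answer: -8668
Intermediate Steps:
-8427 + (l(-129) - 1*13657) = -8427 + (-104*(-129) - 1*13657) = -8427 + (13416 - 13657) = -8427 - 241 = -8668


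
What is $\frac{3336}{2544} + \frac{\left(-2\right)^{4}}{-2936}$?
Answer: $\frac{50801}{38902} \approx 1.3059$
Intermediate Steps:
$\frac{3336}{2544} + \frac{\left(-2\right)^{4}}{-2936} = 3336 \cdot \frac{1}{2544} + 16 \left(- \frac{1}{2936}\right) = \frac{139}{106} - \frac{2}{367} = \frac{50801}{38902}$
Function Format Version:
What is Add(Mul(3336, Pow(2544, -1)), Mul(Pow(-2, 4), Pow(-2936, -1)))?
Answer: Rational(50801, 38902) ≈ 1.3059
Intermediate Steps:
Add(Mul(3336, Pow(2544, -1)), Mul(Pow(-2, 4), Pow(-2936, -1))) = Add(Mul(3336, Rational(1, 2544)), Mul(16, Rational(-1, 2936))) = Add(Rational(139, 106), Rational(-2, 367)) = Rational(50801, 38902)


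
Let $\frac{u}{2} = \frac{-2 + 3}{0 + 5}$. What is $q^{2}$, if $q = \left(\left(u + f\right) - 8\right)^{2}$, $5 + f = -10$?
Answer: $\frac{163047361}{625} \approx 2.6088 \cdot 10^{5}$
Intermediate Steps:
$u = \frac{2}{5}$ ($u = 2 \frac{-2 + 3}{0 + 5} = 2 \cdot 1 \cdot \frac{1}{5} = 2 \cdot \frac{1}{5} = \frac{2}{5} \approx 0.4$)
$f = -15$ ($f = -5 - 10 = -15$)
$q = \frac{12769}{25}$ ($q = \left(\left(\frac{2}{5} - 15\right) - 8\right)^{2} = \left(- \frac{73}{5} - 8\right)^{2} = \left(- \frac{113}{5}\right)^{2} = \frac{12769}{25} \approx 510.76$)
$q^{2} = \left(\frac{12769}{25}\right)^{2} = \frac{163047361}{625}$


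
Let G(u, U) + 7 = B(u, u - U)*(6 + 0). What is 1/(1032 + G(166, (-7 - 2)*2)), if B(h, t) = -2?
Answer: 1/1013 ≈ 0.00098717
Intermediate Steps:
G(u, U) = -19 (G(u, U) = -7 - 2*(6 + 0) = -7 - 2*6 = -7 - 12 = -19)
1/(1032 + G(166, (-7 - 2)*2)) = 1/(1032 - 19) = 1/1013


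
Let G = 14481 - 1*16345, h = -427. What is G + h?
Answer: -2291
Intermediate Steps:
G = -1864 (G = 14481 - 16345 = -1864)
G + h = -1864 - 427 = -2291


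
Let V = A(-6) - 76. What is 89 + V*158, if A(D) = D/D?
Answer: -11761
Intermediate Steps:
A(D) = 1
V = -75 (V = 1 - 76 = -75)
89 + V*158 = 89 - 75*158 = 89 - 11850 = -11761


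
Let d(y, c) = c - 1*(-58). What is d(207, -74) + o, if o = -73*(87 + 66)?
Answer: -11185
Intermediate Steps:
o = -11169 (o = -73*153 = -11169)
d(y, c) = 58 + c (d(y, c) = c + 58 = 58 + c)
d(207, -74) + o = (58 - 74) - 11169 = -16 - 11169 = -11185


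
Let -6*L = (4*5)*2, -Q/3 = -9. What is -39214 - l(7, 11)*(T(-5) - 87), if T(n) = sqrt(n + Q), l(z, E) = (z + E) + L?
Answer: -38228 - 34*sqrt(22)/3 ≈ -38281.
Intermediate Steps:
Q = 27 (Q = -3*(-9) = 27)
L = -20/3 (L = -4*5*2/6 = -10*2/3 = -1/6*40 = -20/3 ≈ -6.6667)
l(z, E) = -20/3 + E + z (l(z, E) = (z + E) - 20/3 = (E + z) - 20/3 = -20/3 + E + z)
T(n) = sqrt(27 + n) (T(n) = sqrt(n + 27) = sqrt(27 + n))
-39214 - l(7, 11)*(T(-5) - 87) = -39214 - (-20/3 + 11 + 7)*(sqrt(27 - 5) - 87) = -39214 - 34*(sqrt(22) - 87)/3 = -39214 - 34*(-87 + sqrt(22))/3 = -39214 - (-986 + 34*sqrt(22)/3) = -39214 + (986 - 34*sqrt(22)/3) = -38228 - 34*sqrt(22)/3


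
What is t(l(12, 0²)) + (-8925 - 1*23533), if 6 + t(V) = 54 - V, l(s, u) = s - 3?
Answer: -32419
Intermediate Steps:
l(s, u) = -3 + s
t(V) = 48 - V (t(V) = -6 + (54 - V) = 48 - V)
t(l(12, 0²)) + (-8925 - 1*23533) = (48 - (-3 + 12)) + (-8925 - 1*23533) = (48 - 1*9) + (-8925 - 23533) = (48 - 9) - 32458 = 39 - 32458 = -32419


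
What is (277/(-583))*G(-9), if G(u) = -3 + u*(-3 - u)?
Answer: 15789/583 ≈ 27.082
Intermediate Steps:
(277/(-583))*G(-9) = (277/(-583))*(-3 - 1*(-9)² - 3*(-9)) = (277*(-1/583))*(-3 - 1*81 + 27) = -277*(-3 - 81 + 27)/583 = -277/583*(-57) = 15789/583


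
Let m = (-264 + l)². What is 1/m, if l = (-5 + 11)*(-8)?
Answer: 1/97344 ≈ 1.0273e-5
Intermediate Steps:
l = -48 (l = 6*(-8) = -48)
m = 97344 (m = (-264 - 48)² = (-312)² = 97344)
1/m = 1/97344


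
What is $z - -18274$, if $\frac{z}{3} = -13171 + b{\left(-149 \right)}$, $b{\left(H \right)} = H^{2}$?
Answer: $45364$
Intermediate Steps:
$z = 27090$ ($z = 3 \left(-13171 + \left(-149\right)^{2}\right) = 3 \left(-13171 + 22201\right) = 3 \cdot 9030 = 27090$)
$z - -18274 = 27090 - -18274 = 27090 + 18274 = 45364$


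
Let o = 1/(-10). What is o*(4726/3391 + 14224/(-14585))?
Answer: -10347563/247288675 ≈ -0.041844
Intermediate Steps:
o = -⅒ ≈ -0.10000
o*(4726/3391 + 14224/(-14585)) = -(4726/3391 + 14224/(-14585))/10 = -(4726*(1/3391) + 14224*(-1/14585))/10 = -(4726/3391 - 14224/14585)/10 = -⅒*20695126/49457735 = -10347563/247288675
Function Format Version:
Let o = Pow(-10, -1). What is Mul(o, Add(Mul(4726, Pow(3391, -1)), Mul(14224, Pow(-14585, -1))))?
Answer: Rational(-10347563, 247288675) ≈ -0.041844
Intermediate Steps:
o = Rational(-1, 10) ≈ -0.10000
Mul(o, Add(Mul(4726, Pow(3391, -1)), Mul(14224, Pow(-14585, -1)))) = Mul(Rational(-1, 10), Add(Mul(4726, Pow(3391, -1)), Mul(14224, Pow(-14585, -1)))) = Mul(Rational(-1, 10), Add(Mul(4726, Rational(1, 3391)), Mul(14224, Rational(-1, 14585)))) = Mul(Rational(-1, 10), Add(Rational(4726, 3391), Rational(-14224, 14585))) = Mul(Rational(-1, 10), Rational(20695126, 49457735)) = Rational(-10347563, 247288675)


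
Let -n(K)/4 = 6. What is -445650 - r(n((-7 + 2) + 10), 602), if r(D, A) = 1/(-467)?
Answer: -208118549/467 ≈ -4.4565e+5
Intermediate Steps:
n(K) = -24 (n(K) = -4*6 = -24)
r(D, A) = -1/467
-445650 - r(n((-7 + 2) + 10), 602) = -445650 - 1*(-1/467) = -445650 + 1/467 = -208118549/467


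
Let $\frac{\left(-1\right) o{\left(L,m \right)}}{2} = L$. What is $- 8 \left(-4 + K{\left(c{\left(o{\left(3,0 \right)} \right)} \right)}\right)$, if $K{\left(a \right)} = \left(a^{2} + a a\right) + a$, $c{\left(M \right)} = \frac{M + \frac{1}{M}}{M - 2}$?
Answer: $\frac{2351}{144} \approx 16.326$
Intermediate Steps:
$o{\left(L,m \right)} = - 2 L$
$c{\left(M \right)} = \frac{M + \frac{1}{M}}{-2 + M}$
$K{\left(a \right)} = a + 2 a^{2}$ ($K{\left(a \right)} = \left(a^{2} + a^{2}\right) + a = 2 a^{2} + a = a + 2 a^{2}$)
$- 8 \left(-4 + K{\left(c{\left(o{\left(3,0 \right)} \right)} \right)}\right) = - 8 \left(-4 + \frac{1 + \left(\left(-2\right) 3\right)^{2}}{\left(-2\right) 3 \left(-2 - 6\right)} \left(1 + 2 \frac{1 + \left(\left(-2\right) 3\right)^{2}}{\left(-2\right) 3 \left(-2 - 6\right)}\right)\right) = - 8 \left(-4 + \frac{1 + \left(-6\right)^{2}}{\left(-6\right) \left(-2 - 6\right)} \left(1 + 2 \frac{1 + \left(-6\right)^{2}}{\left(-6\right) \left(-2 - 6\right)}\right)\right) = - 8 \left(-4 + - \frac{1 + 36}{6 \left(-8\right)} \left(1 + 2 \left(- \frac{1 + 36}{6 \left(-8\right)}\right)\right)\right) = - 8 \left(-4 + \left(- \frac{1}{6}\right) \left(- \frac{1}{8}\right) 37 \left(1 + 2 \left(\left(- \frac{1}{6}\right) \left(- \frac{1}{8}\right) 37\right)\right)\right) = - 8 \left(-4 + \frac{37 \left(1 + 2 \cdot \frac{37}{48}\right)}{48}\right) = - 8 \left(-4 + \frac{37 \left(1 + \frac{37}{24}\right)}{48}\right) = - 8 \left(-4 + \frac{37}{48} \cdot \frac{61}{24}\right) = - 8 \left(-4 + \frac{2257}{1152}\right) = \left(-8\right) \left(- \frac{2351}{1152}\right) = \frac{2351}{144}$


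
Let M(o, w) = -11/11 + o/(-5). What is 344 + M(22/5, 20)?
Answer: 8553/25 ≈ 342.12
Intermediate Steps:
M(o, w) = -1 - o/5 (M(o, w) = -11*1/11 + o*(-⅕) = -1 - o/5)
344 + M(22/5, 20) = 344 + (-1 - 22/(5*5)) = 344 + (-1 - ⅕*22/5) = 344 + (-1 - 22/25) = 344 - 47/25 = 8553/25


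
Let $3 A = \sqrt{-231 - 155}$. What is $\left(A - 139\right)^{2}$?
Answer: $\frac{\left(417 - i \sqrt{386}\right)^{2}}{9} \approx 19278.0 - 1820.6 i$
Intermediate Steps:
$A = \frac{i \sqrt{386}}{3}$ ($A = \frac{\sqrt{-231 - 155}}{3} = \frac{\sqrt{-386}}{3} = \frac{i \sqrt{386}}{3} \approx 6.549 i$)
$\left(A - 139\right)^{2} = \left(\frac{i \sqrt{386}}{3} - 139\right)^{2} = \left(-139 + \frac{i \sqrt{386}}{3}\right)^{2}$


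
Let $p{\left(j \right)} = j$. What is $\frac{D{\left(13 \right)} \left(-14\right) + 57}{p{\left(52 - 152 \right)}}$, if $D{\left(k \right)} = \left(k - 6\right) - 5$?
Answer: $- \frac{29}{100} \approx -0.29$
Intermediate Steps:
$D{\left(k \right)} = -11 + k$ ($D{\left(k \right)} = \left(-6 + k\right) - 5 = -11 + k$)
$\frac{D{\left(13 \right)} \left(-14\right) + 57}{p{\left(52 - 152 \right)}} = \frac{\left(-11 + 13\right) \left(-14\right) + 57}{52 - 152} = \frac{2 \left(-14\right) + 57}{52 - 152} = \frac{-28 + 57}{-100} = 29 \left(- \frac{1}{100}\right) = - \frac{29}{100}$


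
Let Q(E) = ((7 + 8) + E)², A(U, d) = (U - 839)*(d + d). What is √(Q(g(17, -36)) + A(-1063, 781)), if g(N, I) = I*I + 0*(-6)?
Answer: I*√1252203 ≈ 1119.0*I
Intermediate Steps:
g(N, I) = I² (g(N, I) = I² + 0 = I²)
A(U, d) = 2*d*(-839 + U) (A(U, d) = (-839 + U)*(2*d) = 2*d*(-839 + U))
Q(E) = (15 + E)²
√(Q(g(17, -36)) + A(-1063, 781)) = √((15 + (-36)²)² + 2*781*(-839 - 1063)) = √((15 + 1296)² + 2*781*(-1902)) = √(1311² - 2970924) = √(1718721 - 2970924) = √(-1252203) = I*√1252203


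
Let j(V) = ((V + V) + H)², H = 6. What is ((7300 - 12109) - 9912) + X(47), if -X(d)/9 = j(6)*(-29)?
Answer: 69843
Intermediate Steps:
j(V) = (6 + 2*V)² (j(V) = ((V + V) + 6)² = (2*V + 6)² = (6 + 2*V)²)
X(d) = 84564 (X(d) = -9*4*(3 + 6)²*(-29) = -9*4*9²*(-29) = -9*4*81*(-29) = -2916*(-29) = -9*(-9396) = 84564)
((7300 - 12109) - 9912) + X(47) = ((7300 - 12109) - 9912) + 84564 = (-4809 - 9912) + 84564 = -14721 + 84564 = 69843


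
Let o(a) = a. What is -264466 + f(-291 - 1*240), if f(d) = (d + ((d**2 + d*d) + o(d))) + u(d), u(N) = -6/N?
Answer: 52815740/177 ≈ 2.9839e+5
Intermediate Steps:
f(d) = -6/d + 2*d + 2*d**2 (f(d) = (d + ((d**2 + d*d) + d)) - 6/d = (d + ((d**2 + d**2) + d)) - 6/d = (d + (2*d**2 + d)) - 6/d = (d + (d + 2*d**2)) - 6/d = (2*d + 2*d**2) - 6/d = -6/d + 2*d + 2*d**2)
-264466 + f(-291 - 1*240) = -264466 + 2*(-3 + (-291 - 1*240)**2*(1 + (-291 - 1*240)))/(-291 - 1*240) = -264466 + 2*(-3 + (-291 - 240)**2*(1 + (-291 - 240)))/(-291 - 240) = -264466 + 2*(-3 + (-531)**2*(1 - 531))/(-531) = -264466 + 2*(-1/531)*(-3 + 281961*(-530)) = -264466 + 2*(-1/531)*(-3 - 149439330) = -264466 + 2*(-1/531)*(-149439333) = -264466 + 99626222/177 = 52815740/177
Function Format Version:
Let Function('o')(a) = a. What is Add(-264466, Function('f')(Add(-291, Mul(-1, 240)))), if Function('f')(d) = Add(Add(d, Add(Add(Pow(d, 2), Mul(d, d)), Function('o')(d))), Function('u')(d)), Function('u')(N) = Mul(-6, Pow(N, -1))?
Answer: Rational(52815740, 177) ≈ 2.9839e+5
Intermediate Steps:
Function('f')(d) = Add(Mul(-6, Pow(d, -1)), Mul(2, d), Mul(2, Pow(d, 2))) (Function('f')(d) = Add(Add(d, Add(Add(Pow(d, 2), Mul(d, d)), d)), Mul(-6, Pow(d, -1))) = Add(Add(d, Add(Add(Pow(d, 2), Pow(d, 2)), d)), Mul(-6, Pow(d, -1))) = Add(Add(d, Add(Mul(2, Pow(d, 2)), d)), Mul(-6, Pow(d, -1))) = Add(Add(d, Add(d, Mul(2, Pow(d, 2)))), Mul(-6, Pow(d, -1))) = Add(Add(Mul(2, d), Mul(2, Pow(d, 2))), Mul(-6, Pow(d, -1))) = Add(Mul(-6, Pow(d, -1)), Mul(2, d), Mul(2, Pow(d, 2))))
Add(-264466, Function('f')(Add(-291, Mul(-1, 240)))) = Add(-264466, Mul(2, Pow(Add(-291, Mul(-1, 240)), -1), Add(-3, Mul(Pow(Add(-291, Mul(-1, 240)), 2), Add(1, Add(-291, Mul(-1, 240))))))) = Add(-264466, Mul(2, Pow(Add(-291, -240), -1), Add(-3, Mul(Pow(Add(-291, -240), 2), Add(1, Add(-291, -240)))))) = Add(-264466, Mul(2, Pow(-531, -1), Add(-3, Mul(Pow(-531, 2), Add(1, -531))))) = Add(-264466, Mul(2, Rational(-1, 531), Add(-3, Mul(281961, -530)))) = Add(-264466, Mul(2, Rational(-1, 531), Add(-3, -149439330))) = Add(-264466, Mul(2, Rational(-1, 531), -149439333)) = Add(-264466, Rational(99626222, 177)) = Rational(52815740, 177)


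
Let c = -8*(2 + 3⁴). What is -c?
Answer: 664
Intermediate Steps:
c = -664 (c = -8*(2 + 81) = -8*83 = -664)
-c = -1*(-664) = 664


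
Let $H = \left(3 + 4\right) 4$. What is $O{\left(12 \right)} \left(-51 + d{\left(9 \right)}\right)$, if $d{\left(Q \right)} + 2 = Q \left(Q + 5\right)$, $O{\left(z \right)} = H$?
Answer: $2044$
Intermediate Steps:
$H = 28$ ($H = 7 \cdot 4 = 28$)
$O{\left(z \right)} = 28$
$d{\left(Q \right)} = -2 + Q \left(5 + Q\right)$ ($d{\left(Q \right)} = -2 + Q \left(Q + 5\right) = -2 + Q \left(5 + Q\right)$)
$O{\left(12 \right)} \left(-51 + d{\left(9 \right)}\right) = 28 \left(-51 + \left(-2 + 9^{2} + 5 \cdot 9\right)\right) = 28 \left(-51 + \left(-2 + 81 + 45\right)\right) = 28 \left(-51 + 124\right) = 28 \cdot 73 = 2044$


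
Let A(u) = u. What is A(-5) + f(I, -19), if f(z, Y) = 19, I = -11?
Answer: 14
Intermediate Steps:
A(-5) + f(I, -19) = -5 + 19 = 14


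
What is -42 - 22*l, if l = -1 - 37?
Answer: 794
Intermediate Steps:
l = -38
-42 - 22*l = -42 - 22*(-38) = -42 + 836 = 794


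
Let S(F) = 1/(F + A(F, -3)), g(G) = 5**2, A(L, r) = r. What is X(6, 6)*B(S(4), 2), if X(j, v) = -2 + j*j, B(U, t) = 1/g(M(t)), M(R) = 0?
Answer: 34/25 ≈ 1.3600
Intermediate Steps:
g(G) = 25
S(F) = 1/(-3 + F) (S(F) = 1/(F - 3) = 1/(-3 + F))
B(U, t) = 1/25
X(j, v) = -2 + j**2
X(6, 6)*B(S(4), 2) = (-2 + 6**2)*(1/25) = (-2 + 36)*(1/25) = 34*(1/25) = 34/25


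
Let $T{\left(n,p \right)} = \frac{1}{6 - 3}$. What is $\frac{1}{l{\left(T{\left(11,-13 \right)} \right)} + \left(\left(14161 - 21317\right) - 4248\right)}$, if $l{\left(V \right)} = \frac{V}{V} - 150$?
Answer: $- \frac{1}{11553} \approx -8.6558 \cdot 10^{-5}$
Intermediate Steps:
$T{\left(n,p \right)} = \frac{1}{3}$
$l{\left(V \right)} = -149$ ($l{\left(V \right)} = 1 - 150 = -149$)
$\frac{1}{l{\left(T{\left(11,-13 \right)} \right)} + \left(\left(14161 - 21317\right) - 4248\right)} = \frac{1}{-149 + \left(\left(14161 - 21317\right) - 4248\right)} = \frac{1}{-149 - 11404} = \frac{1}{-11553} = - \frac{1}{11553}$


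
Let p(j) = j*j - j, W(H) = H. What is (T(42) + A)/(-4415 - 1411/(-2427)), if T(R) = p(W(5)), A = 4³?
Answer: -14562/765271 ≈ -0.019029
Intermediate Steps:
A = 64
p(j) = j² - j
T(R) = 20 (T(R) = 5*(-1 + 5) = 5*4 = 20)
(T(42) + A)/(-4415 - 1411/(-2427)) = (20 + 64)/(-4415 - 1411/(-2427)) = 84/(-4415 - 1411*(-1/2427)) = 84/(-4415 + 1411/2427) = 84/(-10713794/2427) = 84*(-2427/10713794) = -14562/765271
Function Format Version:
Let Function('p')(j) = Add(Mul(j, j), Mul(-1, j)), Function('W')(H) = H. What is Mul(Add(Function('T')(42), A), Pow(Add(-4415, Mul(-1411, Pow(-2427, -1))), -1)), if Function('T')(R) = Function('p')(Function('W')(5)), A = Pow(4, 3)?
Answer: Rational(-14562, 765271) ≈ -0.019029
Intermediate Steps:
A = 64
Function('p')(j) = Add(Pow(j, 2), Mul(-1, j))
Function('T')(R) = 20 (Function('T')(R) = Mul(5, Add(-1, 5)) = Mul(5, 4) = 20)
Mul(Add(Function('T')(42), A), Pow(Add(-4415, Mul(-1411, Pow(-2427, -1))), -1)) = Mul(Add(20, 64), Pow(Add(-4415, Mul(-1411, Pow(-2427, -1))), -1)) = Mul(84, Pow(Add(-4415, Mul(-1411, Rational(-1, 2427))), -1)) = Mul(84, Pow(Add(-4415, Rational(1411, 2427)), -1)) = Mul(84, Pow(Rational(-10713794, 2427), -1)) = Mul(84, Rational(-2427, 10713794)) = Rational(-14562, 765271)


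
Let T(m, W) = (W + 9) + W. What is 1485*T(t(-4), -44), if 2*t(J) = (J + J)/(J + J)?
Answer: -117315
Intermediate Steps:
t(J) = 1/2 (t(J) = ((J + J)/(J + J))/2 = ((2*J)/((2*J)))/2 = ((2*J)*(1/(2*J)))/2 = (1/2)*1 = 1/2)
T(m, W) = 9 + 2*W (T(m, W) = (9 + W) + W = 9 + 2*W)
1485*T(t(-4), -44) = 1485*(9 + 2*(-44)) = 1485*(9 - 88) = 1485*(-79) = -117315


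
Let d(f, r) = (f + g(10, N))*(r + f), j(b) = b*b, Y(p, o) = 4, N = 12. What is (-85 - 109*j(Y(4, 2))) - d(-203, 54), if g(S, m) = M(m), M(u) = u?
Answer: -30288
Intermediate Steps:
g(S, m) = m
j(b) = b²
d(f, r) = (12 + f)*(f + r) (d(f, r) = (f + 12)*(r + f) = (12 + f)*(f + r))
(-85 - 109*j(Y(4, 2))) - d(-203, 54) = (-85 - 109*4²) - ((-203)² + 12*(-203) + 12*54 - 203*54) = (-85 - 109*16) - (41209 - 2436 + 648 - 10962) = (-85 - 1744) - 1*28459 = -1829 - 28459 = -30288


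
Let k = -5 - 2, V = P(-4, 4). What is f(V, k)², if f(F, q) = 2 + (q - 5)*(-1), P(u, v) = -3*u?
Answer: 196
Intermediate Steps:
V = 12 (V = -3*(-4) = 12)
k = -7
f(F, q) = 7 - q (f(F, q) = 2 + (-5 + q)*(-1) = 2 + (5 - q) = 7 - q)
f(V, k)² = (7 - 1*(-7))² = (7 + 7)² = 14² = 196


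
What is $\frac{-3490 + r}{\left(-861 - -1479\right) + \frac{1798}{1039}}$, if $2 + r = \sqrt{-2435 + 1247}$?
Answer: $- \frac{907047}{160975} + \frac{3117 i \sqrt{33}}{321950} \approx -5.6347 + 0.055617 i$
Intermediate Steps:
$r = -2 + 6 i \sqrt{33}$ ($r = -2 + \sqrt{-2435 + 1247} = -2 + \sqrt{-1188} = -2 + 6 i \sqrt{33} \approx -2.0 + 34.467 i$)
$\frac{-3490 + r}{\left(-861 - -1479\right) + \frac{1798}{1039}} = \frac{-3490 - \left(2 - 6 i \sqrt{33}\right)}{\left(-861 - -1479\right) + \frac{1798}{1039}} = \frac{-3492 + 6 i \sqrt{33}}{\left(-861 + 1479\right) + 1798 \cdot \frac{1}{1039}} = \frac{-3492 + 6 i \sqrt{33}}{618 + \frac{1798}{1039}} = \frac{-3492 + 6 i \sqrt{33}}{\frac{643900}{1039}} = \left(-3492 + 6 i \sqrt{33}\right) \frac{1039}{643900} = - \frac{907047}{160975} + \frac{3117 i \sqrt{33}}{321950}$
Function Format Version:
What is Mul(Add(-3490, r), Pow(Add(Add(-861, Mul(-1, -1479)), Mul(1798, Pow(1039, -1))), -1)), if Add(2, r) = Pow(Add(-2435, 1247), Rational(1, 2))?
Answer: Add(Rational(-907047, 160975), Mul(Rational(3117, 321950), I, Pow(33, Rational(1, 2)))) ≈ Add(-5.6347, Mul(0.055617, I))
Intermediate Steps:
r = Add(-2, Mul(6, I, Pow(33, Rational(1, 2)))) (r = Add(-2, Pow(Add(-2435, 1247), Rational(1, 2))) = Add(-2, Pow(-1188, Rational(1, 2))) = Add(-2, Mul(6, I, Pow(33, Rational(1, 2)))) ≈ Add(-2.0000, Mul(34.467, I)))
Mul(Add(-3490, r), Pow(Add(Add(-861, Mul(-1, -1479)), Mul(1798, Pow(1039, -1))), -1)) = Mul(Add(-3490, Add(-2, Mul(6, I, Pow(33, Rational(1, 2))))), Pow(Add(Add(-861, Mul(-1, -1479)), Mul(1798, Pow(1039, -1))), -1)) = Mul(Add(-3492, Mul(6, I, Pow(33, Rational(1, 2)))), Pow(Add(Add(-861, 1479), Mul(1798, Rational(1, 1039))), -1)) = Mul(Add(-3492, Mul(6, I, Pow(33, Rational(1, 2)))), Pow(Add(618, Rational(1798, 1039)), -1)) = Mul(Add(-3492, Mul(6, I, Pow(33, Rational(1, 2)))), Pow(Rational(643900, 1039), -1)) = Mul(Add(-3492, Mul(6, I, Pow(33, Rational(1, 2)))), Rational(1039, 643900)) = Add(Rational(-907047, 160975), Mul(Rational(3117, 321950), I, Pow(33, Rational(1, 2))))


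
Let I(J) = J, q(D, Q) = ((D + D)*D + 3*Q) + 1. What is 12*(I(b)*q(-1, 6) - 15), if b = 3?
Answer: 576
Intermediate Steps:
q(D, Q) = 1 + 2*D² + 3*Q (q(D, Q) = ((2*D)*D + 3*Q) + 1 = (2*D² + 3*Q) + 1 = 1 + 2*D² + 3*Q)
12*(I(b)*q(-1, 6) - 15) = 12*(3*(1 + 2*(-1)² + 3*6) - 15) = 12*(3*(1 + 2*1 + 18) - 15) = 12*(3*(1 + 2 + 18) - 15) = 12*(3*21 - 15) = 12*(63 - 15) = 12*48 = 576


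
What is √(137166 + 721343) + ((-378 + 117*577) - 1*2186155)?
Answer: -2119024 + √858509 ≈ -2.1181e+6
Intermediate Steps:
√(137166 + 721343) + ((-378 + 117*577) - 1*2186155) = √858509 + ((-378 + 67509) - 2186155) = √858509 + (67131 - 2186155) = √858509 - 2119024 = -2119024 + √858509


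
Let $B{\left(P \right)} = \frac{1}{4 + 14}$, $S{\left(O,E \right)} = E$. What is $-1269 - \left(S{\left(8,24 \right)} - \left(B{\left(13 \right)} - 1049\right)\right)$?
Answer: $- \frac{42155}{18} \approx -2341.9$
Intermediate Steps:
$B{\left(P \right)} = \frac{1}{18}$
$-1269 - \left(S{\left(8,24 \right)} - \left(B{\left(13 \right)} - 1049\right)\right) = -1269 - \left(24 - \left(\frac{1}{18} - 1049\right)\right) = -1269 - \left(24 - - \frac{18881}{18}\right) = -1269 - \left(24 + \frac{18881}{18}\right) = -1269 - \frac{19313}{18} = - \frac{42155}{18}$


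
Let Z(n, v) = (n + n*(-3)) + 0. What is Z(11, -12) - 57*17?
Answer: -991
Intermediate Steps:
Z(n, v) = -2*n (Z(n, v) = (n - 3*n) + 0 = -2*n + 0 = -2*n)
Z(11, -12) - 57*17 = -2*11 - 57*17 = -22 - 969 = -991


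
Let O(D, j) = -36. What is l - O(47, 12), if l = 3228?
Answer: 3264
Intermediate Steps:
l - O(47, 12) = 3228 - 1*(-36) = 3228 + 36 = 3264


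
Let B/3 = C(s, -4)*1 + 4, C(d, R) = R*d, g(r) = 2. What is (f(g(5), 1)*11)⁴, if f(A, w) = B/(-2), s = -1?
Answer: 303595776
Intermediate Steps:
B = 24 (B = 3*(-4*(-1)*1 + 4) = 3*(4*1 + 4) = 3*(4 + 4) = 3*8 = 24)
f(A, w) = -12 (f(A, w) = 24/(-2) = 24*(-½) = -12)
(f(g(5), 1)*11)⁴ = (-12*11)⁴ = (-132)⁴ = 303595776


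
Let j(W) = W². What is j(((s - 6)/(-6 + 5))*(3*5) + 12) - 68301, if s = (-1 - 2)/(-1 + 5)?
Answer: -887607/16 ≈ -55475.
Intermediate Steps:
s = -¾ (s = -3/4 = -3*¼ = -¾ ≈ -0.75000)
j(((s - 6)/(-6 + 5))*(3*5) + 12) - 68301 = (((-¾ - 6)/(-6 + 5))*(3*5) + 12)² - 68301 = (-27/4/(-1)*15 + 12)² - 68301 = (-27/4*(-1)*15 + 12)² - 68301 = ((27/4)*15 + 12)² - 68301 = (405/4 + 12)² - 68301 = (453/4)² - 68301 = 205209/16 - 68301 = -887607/16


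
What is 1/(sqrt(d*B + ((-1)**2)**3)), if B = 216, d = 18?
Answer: sqrt(3889)/3889 ≈ 0.016035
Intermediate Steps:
1/(sqrt(d*B + ((-1)**2)**3)) = 1/(sqrt(18*216 + ((-1)**2)**3)) = 1/(sqrt(3888 + 1**3)) = 1/(sqrt(3888 + 1)) = 1/(sqrt(3889)) = sqrt(3889)/3889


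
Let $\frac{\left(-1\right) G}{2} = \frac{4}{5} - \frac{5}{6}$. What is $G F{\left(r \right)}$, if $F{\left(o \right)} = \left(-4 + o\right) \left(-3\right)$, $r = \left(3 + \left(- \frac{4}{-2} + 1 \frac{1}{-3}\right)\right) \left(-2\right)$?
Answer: $\frac{8}{3} \approx 2.6667$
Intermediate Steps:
$G = \frac{1}{15}$ ($G = - 2 \left(\frac{4}{5} - \frac{5}{6}\right) = \left(-2\right) \left(- \frac{1}{30}\right) = \frac{1}{15} \approx 0.066667$)
$r = - \frac{28}{3}$ ($r = \left(3 + \left(\left(-4\right) \left(- \frac{1}{2}\right) + 1 \left(- \frac{1}{3}\right)\right)\right) \left(-2\right) = \left(3 + \left(2 - \frac{1}{3}\right)\right) \left(-2\right) = \left(3 + \frac{5}{3}\right) \left(-2\right) = \frac{14}{3} \left(-2\right) = - \frac{28}{3} \approx -9.3333$)
$F{\left(o \right)} = 12 - 3 o$
$G F{\left(r \right)} = \frac{12 - -28}{15} = \frac{12 + 28}{15} = \frac{1}{15} \cdot 40 = \frac{8}{3}$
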